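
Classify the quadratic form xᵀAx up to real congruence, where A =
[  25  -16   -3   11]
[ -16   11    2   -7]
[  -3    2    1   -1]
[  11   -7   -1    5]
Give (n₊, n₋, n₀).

Answer: (3, 0, 1)

Derivation:
step 0: pivot 25 → sign +
step 1: pivot 19/25 → sign +
step 2: pivot 12/19 → sign +
step 3: row/col 3 already zero → sign 0
signature = (3, 0, 1)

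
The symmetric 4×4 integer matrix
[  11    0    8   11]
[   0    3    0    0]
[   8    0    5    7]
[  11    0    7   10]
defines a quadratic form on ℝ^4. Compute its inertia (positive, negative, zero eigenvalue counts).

Answer: (3, 1, 0)

Derivation:
step 0: pivot 11 → sign +
step 1: pivot 3 → sign +
step 2: pivot -9/11 → sign −
step 3: pivot 2/9 → sign +
signature = (3, 1, 0)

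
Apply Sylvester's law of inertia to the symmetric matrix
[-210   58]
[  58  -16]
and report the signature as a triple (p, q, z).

step 0: pivot -210 → sign −
step 1: pivot 2/105 → sign +
signature = (1, 1, 0)

Answer: (1, 1, 0)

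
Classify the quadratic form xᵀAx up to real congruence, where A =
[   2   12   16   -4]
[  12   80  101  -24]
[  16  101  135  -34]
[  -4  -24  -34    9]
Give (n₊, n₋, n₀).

step 0: pivot 2 → sign +
step 1: pivot 8 → sign +
step 2: pivot 31/8 → sign +
step 3: pivot -1/31 → sign −
signature = (3, 1, 0)

Answer: (3, 1, 0)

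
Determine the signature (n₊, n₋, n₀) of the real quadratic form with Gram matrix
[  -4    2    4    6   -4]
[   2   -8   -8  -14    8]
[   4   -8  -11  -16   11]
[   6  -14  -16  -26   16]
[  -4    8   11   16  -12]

step 0: pivot -4 → sign −
step 1: pivot -7 → sign −
step 2: pivot -13/7 → sign −
step 3: pivot 6/13 → sign +
step 4: pivot -1 → sign −
signature = (1, 4, 0)

Answer: (1, 4, 0)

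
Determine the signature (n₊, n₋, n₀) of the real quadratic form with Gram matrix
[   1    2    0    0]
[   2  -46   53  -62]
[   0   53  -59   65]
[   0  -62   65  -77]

Answer: (2, 2, 0)

Derivation:
step 0: pivot 1 → sign +
step 1: pivot -50 → sign −
step 2: pivot -141/50 → sign −
step 3: pivot 3/47 → sign +
signature = (2, 2, 0)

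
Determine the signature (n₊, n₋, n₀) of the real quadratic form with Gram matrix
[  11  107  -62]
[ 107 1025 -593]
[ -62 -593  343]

Answer: (1, 2, 0)

Derivation:
step 0: pivot 11 → sign +
step 1: pivot -174/11 → sign −
step 2: pivot -1/58 → sign −
signature = (1, 2, 0)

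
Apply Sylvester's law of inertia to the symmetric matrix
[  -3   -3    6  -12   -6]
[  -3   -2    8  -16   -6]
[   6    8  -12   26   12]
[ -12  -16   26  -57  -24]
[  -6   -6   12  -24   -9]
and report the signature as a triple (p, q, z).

Answer: (2, 2, 1)

Derivation:
step 0: pivot -3 → sign −
step 1: pivot 1 → sign +
step 2: pivot -4 → sign −
step 3: pivot 3 → sign +
step 4: row/col 4 already zero → sign 0
signature = (2, 2, 1)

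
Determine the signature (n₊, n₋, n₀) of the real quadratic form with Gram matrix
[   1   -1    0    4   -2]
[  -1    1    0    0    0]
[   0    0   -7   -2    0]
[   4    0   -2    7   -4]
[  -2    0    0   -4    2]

step 0: pivot 1 → sign +
step 1: pivot -7 → sign −
step 2: pivot -59/7 → sign −
step 3: pivot 112/59 → sign +
step 4: pivot -3/28 → sign −
signature = (2, 3, 0)

Answer: (2, 3, 0)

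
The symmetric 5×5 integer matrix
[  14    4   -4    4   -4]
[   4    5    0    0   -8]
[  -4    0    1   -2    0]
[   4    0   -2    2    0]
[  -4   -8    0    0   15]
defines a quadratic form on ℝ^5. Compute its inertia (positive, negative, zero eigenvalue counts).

step 0: pivot 14 → sign +
step 1: pivot 27/7 → sign +
step 2: pivot -13/27 → sign −
step 3: pivot 14/13 → sign +
step 4: pivot 1/7 → sign +
signature = (4, 1, 0)

Answer: (4, 1, 0)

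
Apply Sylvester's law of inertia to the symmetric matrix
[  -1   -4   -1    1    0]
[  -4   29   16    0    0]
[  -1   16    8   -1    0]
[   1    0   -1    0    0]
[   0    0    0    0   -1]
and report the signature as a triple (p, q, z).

Answer: (3, 2, 0)

Derivation:
step 0: pivot -1 → sign −
step 1: pivot 45 → sign +
step 2: pivot 1/9 → sign +
step 3: pivot 1/5 → sign +
step 4: pivot -1 → sign −
signature = (3, 2, 0)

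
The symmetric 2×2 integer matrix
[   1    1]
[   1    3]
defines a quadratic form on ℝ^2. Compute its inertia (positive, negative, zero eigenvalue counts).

Answer: (2, 0, 0)

Derivation:
step 0: pivot 1 → sign +
step 1: pivot 2 → sign +
signature = (2, 0, 0)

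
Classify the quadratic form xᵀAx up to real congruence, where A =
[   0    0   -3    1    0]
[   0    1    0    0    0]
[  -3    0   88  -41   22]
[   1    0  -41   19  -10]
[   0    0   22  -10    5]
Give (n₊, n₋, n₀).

Answer: (4, 1, 0)

Derivation:
step 0: pivot 1 → sign +
step 1: pivot 88 → sign +
step 2: pivot -9/88 → sign −
step 3: pivot 13/9 → sign +
step 4: pivot 1/13 → sign +
signature = (4, 1, 0)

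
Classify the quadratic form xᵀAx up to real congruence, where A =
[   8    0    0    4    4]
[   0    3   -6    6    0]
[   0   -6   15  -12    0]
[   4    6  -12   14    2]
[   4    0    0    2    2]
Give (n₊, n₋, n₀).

step 0: pivot 8 → sign +
step 1: pivot 3 → sign +
step 2: pivot 3 → sign +
step 3: row/col 3 already zero → sign 0
step 4: row/col 4 already zero → sign 0
signature = (3, 0, 2)

Answer: (3, 0, 2)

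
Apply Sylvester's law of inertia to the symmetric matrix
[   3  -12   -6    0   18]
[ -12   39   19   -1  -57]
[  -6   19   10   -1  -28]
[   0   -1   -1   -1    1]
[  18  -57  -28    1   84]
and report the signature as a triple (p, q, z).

Answer: (3, 2, 0)

Derivation:
step 0: pivot 3 → sign +
step 1: pivot -9 → sign −
step 2: pivot 7/9 → sign +
step 3: pivot -8/7 → sign −
step 4: pivot 3/2 → sign +
signature = (3, 2, 0)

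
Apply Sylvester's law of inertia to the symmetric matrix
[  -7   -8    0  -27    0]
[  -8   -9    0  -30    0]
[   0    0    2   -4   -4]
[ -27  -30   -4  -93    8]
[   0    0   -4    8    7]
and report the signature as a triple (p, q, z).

step 0: pivot -7 → sign −
step 1: pivot 1/7 → sign +
step 2: pivot 2 → sign +
step 3: pivot -2 → sign −
step 4: pivot -1 → sign −
signature = (2, 3, 0)

Answer: (2, 3, 0)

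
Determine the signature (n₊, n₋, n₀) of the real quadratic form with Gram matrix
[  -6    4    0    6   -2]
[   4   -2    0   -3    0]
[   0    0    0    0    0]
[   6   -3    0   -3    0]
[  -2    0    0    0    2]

step 0: pivot -6 → sign −
step 1: pivot 2/3 → sign +
step 2: pivot 3/2 → sign +
step 3: row/col 3 already zero → sign 0
step 4: row/col 4 already zero → sign 0
signature = (2, 1, 2)

Answer: (2, 1, 2)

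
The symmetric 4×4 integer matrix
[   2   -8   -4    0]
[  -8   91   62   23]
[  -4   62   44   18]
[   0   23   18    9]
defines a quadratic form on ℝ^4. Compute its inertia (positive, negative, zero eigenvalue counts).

Answer: (3, 0, 1)

Derivation:
step 0: pivot 2 → sign +
step 1: pivot 59 → sign +
step 2: pivot 8/59 → sign +
step 3: row/col 3 already zero → sign 0
signature = (3, 0, 1)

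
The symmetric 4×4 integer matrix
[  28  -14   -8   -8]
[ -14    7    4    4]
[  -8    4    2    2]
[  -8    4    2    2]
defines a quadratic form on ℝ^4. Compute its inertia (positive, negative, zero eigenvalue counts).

step 0: pivot 28 → sign +
step 1: pivot -2/7 → sign −
step 2: row/col 2 already zero → sign 0
step 3: row/col 3 already zero → sign 0
signature = (1, 1, 2)

Answer: (1, 1, 2)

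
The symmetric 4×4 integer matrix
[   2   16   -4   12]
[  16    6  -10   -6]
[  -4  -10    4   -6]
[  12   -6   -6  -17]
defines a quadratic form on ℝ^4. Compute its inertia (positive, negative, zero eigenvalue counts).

step 0: pivot 2 → sign +
step 1: pivot -122 → sign −
step 2: pivot -2/61 → sign −
step 3: pivot 1 → sign +
signature = (2, 2, 0)

Answer: (2, 2, 0)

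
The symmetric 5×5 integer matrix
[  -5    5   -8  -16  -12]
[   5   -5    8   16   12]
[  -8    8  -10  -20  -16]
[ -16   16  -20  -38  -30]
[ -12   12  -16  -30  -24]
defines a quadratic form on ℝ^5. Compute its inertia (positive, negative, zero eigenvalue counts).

Answer: (2, 2, 1)

Derivation:
step 0: pivot -5 → sign −
step 1: pivot 14/5 → sign +
step 2: pivot 2 → sign +
step 3: pivot -6/7 → sign −
step 4: row/col 4 already zero → sign 0
signature = (2, 2, 1)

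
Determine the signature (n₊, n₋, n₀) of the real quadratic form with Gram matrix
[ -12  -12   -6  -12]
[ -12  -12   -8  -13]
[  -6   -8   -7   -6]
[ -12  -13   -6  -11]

Answer: (1, 2, 1)

Derivation:
step 0: pivot -12 → sign −
step 1: pivot -4 → sign −
step 2: pivot 1 → sign +
step 3: row/col 3 already zero → sign 0
signature = (1, 2, 1)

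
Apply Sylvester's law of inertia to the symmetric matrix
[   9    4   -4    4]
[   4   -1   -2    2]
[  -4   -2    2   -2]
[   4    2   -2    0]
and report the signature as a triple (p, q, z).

step 0: pivot 9 → sign +
step 1: pivot -25/9 → sign −
step 2: pivot 6/25 → sign +
step 3: pivot -2 → sign −
signature = (2, 2, 0)

Answer: (2, 2, 0)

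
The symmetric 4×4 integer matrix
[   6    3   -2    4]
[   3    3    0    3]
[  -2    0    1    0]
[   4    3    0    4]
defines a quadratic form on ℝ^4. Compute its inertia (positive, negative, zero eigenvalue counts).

step 0: pivot 6 → sign +
step 1: pivot 3/2 → sign +
step 2: pivot -1/3 → sign −
step 3: pivot 2 → sign +
signature = (3, 1, 0)

Answer: (3, 1, 0)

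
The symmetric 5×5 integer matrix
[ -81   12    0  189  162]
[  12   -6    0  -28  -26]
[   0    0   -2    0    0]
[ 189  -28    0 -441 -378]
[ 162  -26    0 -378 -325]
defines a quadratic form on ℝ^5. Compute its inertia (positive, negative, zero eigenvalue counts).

Answer: (0, 4, 1)

Derivation:
step 0: pivot -81 → sign −
step 1: pivot -38/9 → sign −
step 2: pivot -2 → sign −
step 3: pivot -1/19 → sign −
step 4: row/col 4 already zero → sign 0
signature = (0, 4, 1)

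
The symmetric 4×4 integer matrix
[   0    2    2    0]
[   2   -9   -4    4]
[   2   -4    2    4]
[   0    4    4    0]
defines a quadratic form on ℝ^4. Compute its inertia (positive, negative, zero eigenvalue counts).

Answer: (2, 1, 1)

Derivation:
step 0: pivot -9 → sign −
step 1: pivot 4/9 → sign +
step 2: pivot 1 → sign +
step 3: row/col 3 already zero → sign 0
signature = (2, 1, 1)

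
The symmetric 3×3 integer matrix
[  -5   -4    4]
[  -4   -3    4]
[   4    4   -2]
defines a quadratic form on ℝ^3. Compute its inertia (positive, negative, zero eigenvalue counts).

Answer: (1, 2, 0)

Derivation:
step 0: pivot -5 → sign −
step 1: pivot 1/5 → sign +
step 2: pivot -2 → sign −
signature = (1, 2, 0)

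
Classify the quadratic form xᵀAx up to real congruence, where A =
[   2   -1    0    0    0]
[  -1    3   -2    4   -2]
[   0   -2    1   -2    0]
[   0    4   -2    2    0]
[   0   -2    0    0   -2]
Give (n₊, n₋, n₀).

Answer: (3, 2, 0)

Derivation:
step 0: pivot 2 → sign +
step 1: pivot 5/2 → sign +
step 2: pivot -3/5 → sign −
step 3: pivot -2 → sign −
step 4: pivot 2/3 → sign +
signature = (3, 2, 0)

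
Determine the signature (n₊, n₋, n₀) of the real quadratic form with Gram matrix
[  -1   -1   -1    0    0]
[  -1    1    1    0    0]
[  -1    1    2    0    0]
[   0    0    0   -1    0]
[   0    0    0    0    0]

step 0: pivot -1 → sign −
step 1: pivot 2 → sign +
step 2: pivot 1 → sign +
step 3: pivot -1 → sign −
step 4: row/col 4 already zero → sign 0
signature = (2, 2, 1)

Answer: (2, 2, 1)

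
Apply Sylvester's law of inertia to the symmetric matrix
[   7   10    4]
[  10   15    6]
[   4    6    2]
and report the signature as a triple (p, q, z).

step 0: pivot 7 → sign +
step 1: pivot 5/7 → sign +
step 2: pivot -2/5 → sign −
signature = (2, 1, 0)

Answer: (2, 1, 0)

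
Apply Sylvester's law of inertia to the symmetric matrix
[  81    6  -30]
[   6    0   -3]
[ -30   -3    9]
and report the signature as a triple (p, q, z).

Answer: (1, 2, 0)

Derivation:
step 0: pivot 81 → sign +
step 1: pivot -4/9 → sign −
step 2: pivot -3/4 → sign −
signature = (1, 2, 0)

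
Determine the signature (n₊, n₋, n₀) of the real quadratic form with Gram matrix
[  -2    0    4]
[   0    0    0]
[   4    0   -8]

step 0: pivot -2 → sign −
step 1: row/col 1 already zero → sign 0
step 2: row/col 2 already zero → sign 0
signature = (0, 1, 2)

Answer: (0, 1, 2)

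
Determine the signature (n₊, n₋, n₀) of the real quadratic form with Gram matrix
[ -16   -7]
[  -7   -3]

step 0: pivot -16 → sign −
step 1: pivot 1/16 → sign +
signature = (1, 1, 0)

Answer: (1, 1, 0)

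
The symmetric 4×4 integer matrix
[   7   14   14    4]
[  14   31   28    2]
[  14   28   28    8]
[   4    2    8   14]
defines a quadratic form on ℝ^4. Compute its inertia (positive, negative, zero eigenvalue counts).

step 0: pivot 7 → sign +
step 1: pivot 3 → sign +
step 2: pivot -2/7 → sign −
step 3: row/col 3 already zero → sign 0
signature = (2, 1, 1)

Answer: (2, 1, 1)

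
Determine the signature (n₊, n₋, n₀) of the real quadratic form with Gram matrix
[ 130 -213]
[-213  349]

step 0: pivot 130 → sign +
step 1: pivot 1/130 → sign +
signature = (2, 0, 0)

Answer: (2, 0, 0)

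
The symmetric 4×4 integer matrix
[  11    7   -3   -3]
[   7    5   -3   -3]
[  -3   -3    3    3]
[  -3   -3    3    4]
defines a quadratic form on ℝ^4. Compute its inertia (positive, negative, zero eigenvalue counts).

step 0: pivot 11 → sign +
step 1: pivot 6/11 → sign +
step 2: pivot 1 → sign +
step 3: row/col 3 already zero → sign 0
signature = (3, 0, 1)

Answer: (3, 0, 1)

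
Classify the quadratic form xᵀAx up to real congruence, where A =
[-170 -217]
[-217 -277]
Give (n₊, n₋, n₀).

Answer: (0, 2, 0)

Derivation:
step 0: pivot -170 → sign −
step 1: pivot -1/170 → sign −
signature = (0, 2, 0)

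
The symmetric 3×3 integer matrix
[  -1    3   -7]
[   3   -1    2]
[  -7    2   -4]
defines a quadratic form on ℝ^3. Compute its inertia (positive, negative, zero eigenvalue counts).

step 0: pivot -1 → sign −
step 1: pivot 8 → sign +
step 2: pivot -1/8 → sign −
signature = (1, 2, 0)

Answer: (1, 2, 0)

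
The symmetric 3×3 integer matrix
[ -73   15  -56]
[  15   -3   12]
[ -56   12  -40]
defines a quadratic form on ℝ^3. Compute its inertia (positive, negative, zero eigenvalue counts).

Answer: (1, 1, 1)

Derivation:
step 0: pivot -73 → sign −
step 1: pivot 6/73 → sign +
step 2: row/col 2 already zero → sign 0
signature = (1, 1, 1)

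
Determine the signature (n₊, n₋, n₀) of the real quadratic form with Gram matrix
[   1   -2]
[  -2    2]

step 0: pivot 1 → sign +
step 1: pivot -2 → sign −
signature = (1, 1, 0)

Answer: (1, 1, 0)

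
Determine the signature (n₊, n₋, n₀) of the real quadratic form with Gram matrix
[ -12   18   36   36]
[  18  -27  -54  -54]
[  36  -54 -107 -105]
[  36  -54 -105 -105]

step 0: pivot -12 → sign −
step 1: pivot 1 → sign +
step 2: pivot -6 → sign −
step 3: row/col 3 already zero → sign 0
signature = (1, 2, 1)

Answer: (1, 2, 1)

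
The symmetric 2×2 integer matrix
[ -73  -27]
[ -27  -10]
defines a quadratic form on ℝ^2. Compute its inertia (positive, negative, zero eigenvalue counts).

Answer: (0, 2, 0)

Derivation:
step 0: pivot -73 → sign −
step 1: pivot -1/73 → sign −
signature = (0, 2, 0)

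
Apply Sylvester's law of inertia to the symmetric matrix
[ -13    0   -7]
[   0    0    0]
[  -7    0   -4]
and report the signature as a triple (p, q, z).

Answer: (0, 2, 1)

Derivation:
step 0: pivot -13 → sign −
step 1: pivot -3/13 → sign −
step 2: row/col 2 already zero → sign 0
signature = (0, 2, 1)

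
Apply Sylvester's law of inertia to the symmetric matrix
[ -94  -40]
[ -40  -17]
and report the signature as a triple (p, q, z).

step 0: pivot -94 → sign −
step 1: pivot 1/47 → sign +
signature = (1, 1, 0)

Answer: (1, 1, 0)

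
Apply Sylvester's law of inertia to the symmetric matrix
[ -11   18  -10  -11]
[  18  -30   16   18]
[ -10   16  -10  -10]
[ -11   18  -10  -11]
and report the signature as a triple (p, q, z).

step 0: pivot -11 → sign −
step 1: pivot -6/11 → sign −
step 2: pivot -2/3 → sign −
step 3: row/col 3 already zero → sign 0
signature = (0, 3, 1)

Answer: (0, 3, 1)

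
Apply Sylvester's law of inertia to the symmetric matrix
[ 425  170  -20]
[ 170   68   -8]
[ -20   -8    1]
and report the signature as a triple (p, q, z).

Answer: (2, 0, 1)

Derivation:
step 0: pivot 425 → sign +
step 1: pivot 1/17 → sign +
step 2: row/col 2 already zero → sign 0
signature = (2, 0, 1)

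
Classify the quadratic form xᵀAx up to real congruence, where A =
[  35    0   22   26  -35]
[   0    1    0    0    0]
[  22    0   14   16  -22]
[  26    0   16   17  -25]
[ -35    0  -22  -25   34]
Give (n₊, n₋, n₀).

step 0: pivot 35 → sign +
step 1: pivot 1 → sign +
step 2: pivot 6/35 → sign +
step 3: pivot -3 → sign −
step 4: pivot -2/3 → sign −
signature = (3, 2, 0)

Answer: (3, 2, 0)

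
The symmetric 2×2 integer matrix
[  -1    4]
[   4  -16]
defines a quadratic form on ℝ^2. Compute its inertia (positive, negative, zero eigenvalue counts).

step 0: pivot -1 → sign −
step 1: row/col 1 already zero → sign 0
signature = (0, 1, 1)

Answer: (0, 1, 1)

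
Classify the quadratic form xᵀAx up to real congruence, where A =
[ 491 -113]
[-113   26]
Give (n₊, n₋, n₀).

Answer: (1, 1, 0)

Derivation:
step 0: pivot 491 → sign +
step 1: pivot -3/491 → sign −
signature = (1, 1, 0)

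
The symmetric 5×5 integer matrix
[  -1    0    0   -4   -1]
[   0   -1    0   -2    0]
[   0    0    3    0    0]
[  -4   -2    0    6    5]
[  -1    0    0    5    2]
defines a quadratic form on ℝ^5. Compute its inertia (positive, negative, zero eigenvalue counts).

Answer: (2, 3, 0)

Derivation:
step 0: pivot -1 → sign −
step 1: pivot -1 → sign −
step 2: pivot 3 → sign +
step 3: pivot 26 → sign +
step 4: pivot -3/26 → sign −
signature = (2, 3, 0)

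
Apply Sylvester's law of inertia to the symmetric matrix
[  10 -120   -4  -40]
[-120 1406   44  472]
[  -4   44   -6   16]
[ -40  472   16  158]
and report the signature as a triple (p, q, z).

step 0: pivot 10 → sign +
step 1: pivot -34 → sign −
step 2: pivot -606/85 → sign −
step 3: pivot 2/303 → sign +
signature = (2, 2, 0)

Answer: (2, 2, 0)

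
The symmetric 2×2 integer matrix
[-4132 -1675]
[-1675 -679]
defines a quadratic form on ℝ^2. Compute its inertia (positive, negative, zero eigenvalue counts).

Answer: (0, 2, 0)

Derivation:
step 0: pivot -4132 → sign −
step 1: pivot -3/4132 → sign −
signature = (0, 2, 0)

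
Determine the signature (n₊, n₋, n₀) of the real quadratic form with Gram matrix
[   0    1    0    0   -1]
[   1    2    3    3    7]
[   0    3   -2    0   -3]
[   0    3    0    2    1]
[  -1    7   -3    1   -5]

Answer: (3, 2, 0)

Derivation:
step 0: pivot 2 → sign +
step 1: pivot -1/2 → sign −
step 2: pivot -2 → sign −
step 3: pivot 2 → sign +
step 4: pivot 3 → sign +
signature = (3, 2, 0)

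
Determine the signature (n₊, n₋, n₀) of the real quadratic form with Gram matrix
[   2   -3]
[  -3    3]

step 0: pivot 2 → sign +
step 1: pivot -3/2 → sign −
signature = (1, 1, 0)

Answer: (1, 1, 0)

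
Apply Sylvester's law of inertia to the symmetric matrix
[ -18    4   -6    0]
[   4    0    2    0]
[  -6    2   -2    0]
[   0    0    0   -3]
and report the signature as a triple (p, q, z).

step 0: pivot -18 → sign −
step 1: pivot 8/9 → sign +
step 2: pivot -1/2 → sign −
step 3: pivot -3 → sign −
signature = (1, 3, 0)

Answer: (1, 3, 0)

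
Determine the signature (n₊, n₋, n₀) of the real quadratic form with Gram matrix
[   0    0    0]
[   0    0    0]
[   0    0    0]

Answer: (0, 0, 3)

Derivation:
step 0: row/col 0 already zero → sign 0
step 1: row/col 1 already zero → sign 0
step 2: row/col 2 already zero → sign 0
signature = (0, 0, 3)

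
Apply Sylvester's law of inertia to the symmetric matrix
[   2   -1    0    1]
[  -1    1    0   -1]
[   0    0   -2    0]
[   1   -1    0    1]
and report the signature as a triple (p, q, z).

step 0: pivot 2 → sign +
step 1: pivot 1/2 → sign +
step 2: pivot -2 → sign −
step 3: row/col 3 already zero → sign 0
signature = (2, 1, 1)

Answer: (2, 1, 1)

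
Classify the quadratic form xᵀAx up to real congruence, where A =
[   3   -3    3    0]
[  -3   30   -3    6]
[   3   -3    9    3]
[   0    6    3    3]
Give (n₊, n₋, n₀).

Answer: (4, 0, 0)

Derivation:
step 0: pivot 3 → sign +
step 1: pivot 27 → sign +
step 2: pivot 6 → sign +
step 3: pivot 1/6 → sign +
signature = (4, 0, 0)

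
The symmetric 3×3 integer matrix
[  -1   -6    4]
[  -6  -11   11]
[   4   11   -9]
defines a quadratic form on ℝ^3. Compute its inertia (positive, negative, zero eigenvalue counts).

Answer: (2, 1, 0)

Derivation:
step 0: pivot -1 → sign −
step 1: pivot 25 → sign +
step 2: pivot 6/25 → sign +
signature = (2, 1, 0)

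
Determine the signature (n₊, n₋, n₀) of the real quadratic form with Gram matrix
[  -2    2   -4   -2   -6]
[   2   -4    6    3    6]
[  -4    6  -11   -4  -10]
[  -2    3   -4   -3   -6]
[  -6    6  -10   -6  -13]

step 0: pivot -2 → sign −
step 1: pivot -2 → sign −
step 2: pivot -1 → sign −
step 3: pivot 1/2 → sign +
step 4: pivot 1 → sign +
signature = (2, 3, 0)

Answer: (2, 3, 0)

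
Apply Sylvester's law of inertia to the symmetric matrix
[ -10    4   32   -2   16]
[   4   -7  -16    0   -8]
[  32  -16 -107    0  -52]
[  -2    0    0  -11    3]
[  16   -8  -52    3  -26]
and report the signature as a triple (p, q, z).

Answer: (2, 3, 0)

Derivation:
step 0: pivot -10 → sign −
step 1: pivot -27/5 → sign −
step 2: pivot -73/27 → sign −
step 3: pivot 183/73 → sign +
step 4: pivot 3/61 → sign +
signature = (2, 3, 0)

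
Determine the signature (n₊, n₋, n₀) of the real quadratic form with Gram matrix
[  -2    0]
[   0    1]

Answer: (1, 1, 0)

Derivation:
step 0: pivot -2 → sign −
step 1: pivot 1 → sign +
signature = (1, 1, 0)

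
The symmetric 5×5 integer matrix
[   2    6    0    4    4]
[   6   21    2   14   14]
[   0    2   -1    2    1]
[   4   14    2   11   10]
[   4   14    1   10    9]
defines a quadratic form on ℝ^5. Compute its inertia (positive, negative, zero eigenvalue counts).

step 0: pivot 2 → sign +
step 1: pivot 3 → sign +
step 2: pivot -7/3 → sign −
step 3: pivot 13/7 → sign +
step 4: pivot -6/13 → sign −
signature = (3, 2, 0)

Answer: (3, 2, 0)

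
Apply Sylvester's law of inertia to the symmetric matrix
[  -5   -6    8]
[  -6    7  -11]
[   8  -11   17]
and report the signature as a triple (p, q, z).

Answer: (1, 2, 0)

Derivation:
step 0: pivot -5 → sign −
step 1: pivot 71/5 → sign +
step 2: pivot -6/71 → sign −
signature = (1, 2, 0)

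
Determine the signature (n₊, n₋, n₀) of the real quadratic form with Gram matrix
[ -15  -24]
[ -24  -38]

Answer: (1, 1, 0)

Derivation:
step 0: pivot -15 → sign −
step 1: pivot 2/5 → sign +
signature = (1, 1, 0)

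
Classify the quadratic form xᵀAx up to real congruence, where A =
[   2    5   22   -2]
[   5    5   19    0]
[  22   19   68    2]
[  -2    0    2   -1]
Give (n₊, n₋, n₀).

step 0: pivot 2 → sign +
step 1: pivot -15/2 → sign −
step 2: pivot -6/5 → sign −
step 3: pivot 1/3 → sign +
signature = (2, 2, 0)

Answer: (2, 2, 0)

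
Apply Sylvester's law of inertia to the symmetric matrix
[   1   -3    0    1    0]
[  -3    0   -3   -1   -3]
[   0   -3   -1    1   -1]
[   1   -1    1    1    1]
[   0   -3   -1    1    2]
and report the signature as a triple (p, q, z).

step 0: pivot 1 → sign +
step 1: pivot -9 → sign −
step 2: pivot 4/9 → sign +
step 3: pivot -1/4 → sign −
step 4: pivot 3 → sign +
signature = (3, 2, 0)

Answer: (3, 2, 0)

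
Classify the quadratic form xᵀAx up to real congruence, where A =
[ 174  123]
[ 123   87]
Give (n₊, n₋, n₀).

step 0: pivot 174 → sign +
step 1: pivot 3/58 → sign +
signature = (2, 0, 0)

Answer: (2, 0, 0)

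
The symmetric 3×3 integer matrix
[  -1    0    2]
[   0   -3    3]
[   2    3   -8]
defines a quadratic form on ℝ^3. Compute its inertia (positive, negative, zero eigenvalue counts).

Answer: (0, 3, 0)

Derivation:
step 0: pivot -1 → sign −
step 1: pivot -3 → sign −
step 2: pivot -1 → sign −
signature = (0, 3, 0)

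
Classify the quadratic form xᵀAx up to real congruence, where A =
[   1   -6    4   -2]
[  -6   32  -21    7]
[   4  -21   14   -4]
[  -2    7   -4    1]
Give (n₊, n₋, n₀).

step 0: pivot 1 → sign +
step 1: pivot -4 → sign −
step 2: pivot 1/4 → sign +
step 3: pivot 3 → sign +
signature = (3, 1, 0)

Answer: (3, 1, 0)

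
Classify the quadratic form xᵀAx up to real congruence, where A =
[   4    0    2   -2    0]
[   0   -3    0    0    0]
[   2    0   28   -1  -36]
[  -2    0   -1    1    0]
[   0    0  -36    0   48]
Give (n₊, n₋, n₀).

step 0: pivot 4 → sign +
step 1: pivot -3 → sign −
step 2: pivot 27 → sign +
step 3: row/col 3 already zero → sign 0
step 4: row/col 4 already zero → sign 0
signature = (2, 1, 2)

Answer: (2, 1, 2)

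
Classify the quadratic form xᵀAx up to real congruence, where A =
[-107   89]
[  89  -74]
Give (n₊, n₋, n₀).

Answer: (1, 1, 0)

Derivation:
step 0: pivot -107 → sign −
step 1: pivot 3/107 → sign +
signature = (1, 1, 0)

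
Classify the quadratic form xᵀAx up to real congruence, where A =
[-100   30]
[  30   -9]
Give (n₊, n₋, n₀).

Answer: (0, 1, 1)

Derivation:
step 0: pivot -100 → sign −
step 1: row/col 1 already zero → sign 0
signature = (0, 1, 1)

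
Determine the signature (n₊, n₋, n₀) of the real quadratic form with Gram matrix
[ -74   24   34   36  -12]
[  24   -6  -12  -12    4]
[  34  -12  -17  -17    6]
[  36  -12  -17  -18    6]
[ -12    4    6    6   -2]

Answer: (2, 3, 0)

Derivation:
step 0: pivot -74 → sign −
step 1: pivot 66/37 → sign +
step 2: pivot -21/11 → sign −
step 3: pivot -1/3 → sign −
step 4: pivot 2/21 → sign +
signature = (2, 3, 0)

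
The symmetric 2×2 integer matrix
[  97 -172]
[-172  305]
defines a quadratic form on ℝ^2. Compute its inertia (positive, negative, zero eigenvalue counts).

Answer: (2, 0, 0)

Derivation:
step 0: pivot 97 → sign +
step 1: pivot 1/97 → sign +
signature = (2, 0, 0)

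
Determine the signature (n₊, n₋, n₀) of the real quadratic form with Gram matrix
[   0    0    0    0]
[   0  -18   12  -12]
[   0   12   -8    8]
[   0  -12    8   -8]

Answer: (0, 1, 3)

Derivation:
step 0: pivot -18 → sign −
step 1: row/col 1 already zero → sign 0
step 2: row/col 2 already zero → sign 0
step 3: row/col 3 already zero → sign 0
signature = (0, 1, 3)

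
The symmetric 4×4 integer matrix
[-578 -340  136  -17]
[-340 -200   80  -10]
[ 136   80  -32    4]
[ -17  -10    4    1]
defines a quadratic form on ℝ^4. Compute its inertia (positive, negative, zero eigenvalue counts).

Answer: (1, 1, 2)

Derivation:
step 0: pivot -578 → sign −
step 1: pivot 3/2 → sign +
step 2: row/col 2 already zero → sign 0
step 3: row/col 3 already zero → sign 0
signature = (1, 1, 2)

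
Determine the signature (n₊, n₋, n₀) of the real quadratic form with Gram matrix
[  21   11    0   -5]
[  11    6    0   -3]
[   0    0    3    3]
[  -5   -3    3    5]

step 0: pivot 21 → sign +
step 1: pivot 5/21 → sign +
step 2: pivot 3 → sign +
step 3: pivot 1/5 → sign +
signature = (4, 0, 0)

Answer: (4, 0, 0)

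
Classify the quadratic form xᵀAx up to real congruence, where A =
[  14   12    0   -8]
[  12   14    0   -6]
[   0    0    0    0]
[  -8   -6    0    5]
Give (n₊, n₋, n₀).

step 0: pivot 14 → sign +
step 1: pivot 26/7 → sign +
step 2: pivot 3/13 → sign +
step 3: row/col 3 already zero → sign 0
signature = (3, 0, 1)

Answer: (3, 0, 1)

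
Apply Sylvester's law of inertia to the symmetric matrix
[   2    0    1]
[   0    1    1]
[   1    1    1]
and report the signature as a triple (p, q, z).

step 0: pivot 2 → sign +
step 1: pivot 1 → sign +
step 2: pivot -1/2 → sign −
signature = (2, 1, 0)

Answer: (2, 1, 0)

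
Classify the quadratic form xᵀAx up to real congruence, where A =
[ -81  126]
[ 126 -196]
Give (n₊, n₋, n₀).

step 0: pivot -81 → sign −
step 1: row/col 1 already zero → sign 0
signature = (0, 1, 1)

Answer: (0, 1, 1)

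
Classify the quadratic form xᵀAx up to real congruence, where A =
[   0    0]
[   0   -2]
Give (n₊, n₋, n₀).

step 0: pivot -2 → sign −
step 1: row/col 1 already zero → sign 0
signature = (0, 1, 1)

Answer: (0, 1, 1)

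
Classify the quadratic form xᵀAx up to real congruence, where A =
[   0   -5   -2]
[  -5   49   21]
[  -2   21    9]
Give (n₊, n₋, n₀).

Answer: (2, 1, 0)

Derivation:
step 0: pivot 49 → sign +
step 1: pivot -25/49 → sign −
step 2: pivot 1/25 → sign +
signature = (2, 1, 0)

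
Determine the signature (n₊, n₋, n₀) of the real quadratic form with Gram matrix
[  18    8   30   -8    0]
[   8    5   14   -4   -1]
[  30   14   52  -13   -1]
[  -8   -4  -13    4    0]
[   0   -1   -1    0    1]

Answer: (4, 0, 1)

Derivation:
step 0: pivot 18 → sign +
step 1: pivot 13/9 → sign +
step 2: pivot 22/13 → sign +
step 3: pivot 3/22 → sign +
step 4: row/col 4 already zero → sign 0
signature = (4, 0, 1)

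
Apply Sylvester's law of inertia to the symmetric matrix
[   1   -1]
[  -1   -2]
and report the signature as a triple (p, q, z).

step 0: pivot 1 → sign +
step 1: pivot -3 → sign −
signature = (1, 1, 0)

Answer: (1, 1, 0)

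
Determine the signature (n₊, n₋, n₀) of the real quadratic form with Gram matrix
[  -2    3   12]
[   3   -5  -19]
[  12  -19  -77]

Answer: (0, 3, 0)

Derivation:
step 0: pivot -2 → sign −
step 1: pivot -1/2 → sign −
step 2: pivot -3 → sign −
signature = (0, 3, 0)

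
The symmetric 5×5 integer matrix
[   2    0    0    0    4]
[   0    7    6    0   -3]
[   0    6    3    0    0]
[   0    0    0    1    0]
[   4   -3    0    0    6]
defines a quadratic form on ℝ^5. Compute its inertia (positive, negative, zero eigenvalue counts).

step 0: pivot 2 → sign +
step 1: pivot 7 → sign +
step 2: pivot -15/7 → sign −
step 3: pivot 1 → sign +
step 4: pivot -1/5 → sign −
signature = (3, 2, 0)

Answer: (3, 2, 0)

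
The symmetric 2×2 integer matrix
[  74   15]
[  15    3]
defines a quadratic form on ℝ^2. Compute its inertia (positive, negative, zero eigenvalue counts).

Answer: (1, 1, 0)

Derivation:
step 0: pivot 74 → sign +
step 1: pivot -3/74 → sign −
signature = (1, 1, 0)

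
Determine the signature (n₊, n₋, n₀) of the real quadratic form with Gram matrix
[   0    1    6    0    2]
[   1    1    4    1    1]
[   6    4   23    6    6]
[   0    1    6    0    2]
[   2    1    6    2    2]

step 0: pivot 1 → sign +
step 1: pivot -1 → sign −
step 2: pivot 11 → sign +
step 3: pivot 6/11 → sign +
step 4: row/col 4 already zero → sign 0
signature = (3, 1, 1)

Answer: (3, 1, 1)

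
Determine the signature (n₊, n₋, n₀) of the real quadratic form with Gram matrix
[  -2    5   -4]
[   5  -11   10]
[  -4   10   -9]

Answer: (1, 2, 0)

Derivation:
step 0: pivot -2 → sign −
step 1: pivot 3/2 → sign +
step 2: pivot -1 → sign −
signature = (1, 2, 0)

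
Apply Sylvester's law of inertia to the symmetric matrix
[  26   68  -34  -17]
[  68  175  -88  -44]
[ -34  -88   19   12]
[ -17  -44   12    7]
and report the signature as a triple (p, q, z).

step 0: pivot 26 → sign +
step 1: pivot -37/13 → sign −
step 2: pivot -931/37 → sign −
step 3: pivot -3/1862 → sign −
signature = (1, 3, 0)

Answer: (1, 3, 0)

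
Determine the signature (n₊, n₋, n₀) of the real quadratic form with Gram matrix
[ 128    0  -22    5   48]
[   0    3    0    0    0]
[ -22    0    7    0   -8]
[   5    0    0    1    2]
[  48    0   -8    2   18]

step 0: pivot 128 → sign +
step 1: pivot 3 → sign +
step 2: pivot 103/32 → sign +
step 3: pivot 237/412 → sign +
step 4: pivot -2/79 → sign −
signature = (4, 1, 0)

Answer: (4, 1, 0)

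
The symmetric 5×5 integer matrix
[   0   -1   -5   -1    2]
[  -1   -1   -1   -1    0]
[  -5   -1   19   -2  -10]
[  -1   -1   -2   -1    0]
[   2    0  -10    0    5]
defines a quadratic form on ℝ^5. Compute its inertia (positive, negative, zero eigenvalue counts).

Answer: (3, 2, 0)

Derivation:
step 0: pivot -1 → sign −
step 1: pivot 1 → sign +
step 2: pivot 4 → sign +
step 3: pivot -1/4 → sign −
step 4: pivot 1 → sign +
signature = (3, 2, 0)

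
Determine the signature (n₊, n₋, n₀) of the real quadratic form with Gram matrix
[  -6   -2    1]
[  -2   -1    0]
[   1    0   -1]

step 0: pivot -6 → sign −
step 1: pivot -1/3 → sign −
step 2: pivot -1/2 → sign −
signature = (0, 3, 0)

Answer: (0, 3, 0)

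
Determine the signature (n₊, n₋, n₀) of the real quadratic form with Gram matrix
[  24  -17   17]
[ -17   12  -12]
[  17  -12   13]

step 0: pivot 24 → sign +
step 1: pivot -1/24 → sign −
step 2: pivot 1 → sign +
signature = (2, 1, 0)

Answer: (2, 1, 0)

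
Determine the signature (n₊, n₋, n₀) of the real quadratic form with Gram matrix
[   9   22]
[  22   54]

step 0: pivot 9 → sign +
step 1: pivot 2/9 → sign +
signature = (2, 0, 0)

Answer: (2, 0, 0)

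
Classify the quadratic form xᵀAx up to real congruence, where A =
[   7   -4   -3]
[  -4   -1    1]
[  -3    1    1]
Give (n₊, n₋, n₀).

step 0: pivot 7 → sign +
step 1: pivot -23/7 → sign −
step 2: pivot -3/23 → sign −
signature = (1, 2, 0)

Answer: (1, 2, 0)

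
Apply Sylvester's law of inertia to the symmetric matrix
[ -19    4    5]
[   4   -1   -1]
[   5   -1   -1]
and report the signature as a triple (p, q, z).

step 0: pivot -19 → sign −
step 1: pivot -3/19 → sign −
step 2: pivot 1/3 → sign +
signature = (1, 2, 0)

Answer: (1, 2, 0)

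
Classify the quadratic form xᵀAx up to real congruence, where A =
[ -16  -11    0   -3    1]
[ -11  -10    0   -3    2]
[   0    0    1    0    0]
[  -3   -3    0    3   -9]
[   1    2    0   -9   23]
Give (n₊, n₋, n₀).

step 0: pivot -16 → sign −
step 1: pivot -39/16 → sign −
step 2: pivot 1 → sign +
step 3: pivot 51/13 → sign +
step 4: pivot -3/17 → sign −
signature = (2, 3, 0)

Answer: (2, 3, 0)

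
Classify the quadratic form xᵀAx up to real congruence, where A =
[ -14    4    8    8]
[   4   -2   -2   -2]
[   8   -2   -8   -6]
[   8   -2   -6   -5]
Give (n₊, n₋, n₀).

step 0: pivot -14 → sign −
step 1: pivot -6/7 → sign −
step 2: pivot -10/3 → sign −
step 3: pivot 1/5 → sign +
signature = (1, 3, 0)

Answer: (1, 3, 0)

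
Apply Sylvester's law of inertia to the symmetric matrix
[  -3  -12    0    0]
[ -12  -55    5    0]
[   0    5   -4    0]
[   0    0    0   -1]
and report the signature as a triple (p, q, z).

Answer: (0, 4, 0)

Derivation:
step 0: pivot -3 → sign −
step 1: pivot -7 → sign −
step 2: pivot -3/7 → sign −
step 3: pivot -1 → sign −
signature = (0, 4, 0)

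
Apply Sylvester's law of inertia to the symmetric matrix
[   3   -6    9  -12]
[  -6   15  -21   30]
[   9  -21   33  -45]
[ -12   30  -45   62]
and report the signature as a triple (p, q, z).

Answer: (3, 1, 0)

Derivation:
step 0: pivot 3 → sign +
step 1: pivot 3 → sign +
step 2: pivot 3 → sign +
step 3: pivot -1 → sign −
signature = (3, 1, 0)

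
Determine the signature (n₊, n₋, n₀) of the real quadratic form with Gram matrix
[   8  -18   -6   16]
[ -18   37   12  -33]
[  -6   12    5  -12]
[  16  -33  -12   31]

step 0: pivot 8 → sign +
step 1: pivot -7/2 → sign −
step 2: pivot 8/7 → sign +
step 3: pivot 1/8 → sign +
signature = (3, 1, 0)

Answer: (3, 1, 0)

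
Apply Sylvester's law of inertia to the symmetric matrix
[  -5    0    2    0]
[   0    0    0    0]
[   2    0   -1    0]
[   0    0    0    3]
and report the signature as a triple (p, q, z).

Answer: (1, 2, 1)

Derivation:
step 0: pivot -5 → sign −
step 1: pivot -1/5 → sign −
step 2: pivot 3 → sign +
step 3: row/col 3 already zero → sign 0
signature = (1, 2, 1)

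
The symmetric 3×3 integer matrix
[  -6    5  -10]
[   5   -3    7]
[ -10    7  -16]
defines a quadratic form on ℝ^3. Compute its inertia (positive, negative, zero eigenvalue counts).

Answer: (1, 2, 0)

Derivation:
step 0: pivot -6 → sign −
step 1: pivot 7/6 → sign +
step 2: pivot -6/7 → sign −
signature = (1, 2, 0)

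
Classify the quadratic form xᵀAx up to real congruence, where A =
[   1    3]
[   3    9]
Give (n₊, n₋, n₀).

step 0: pivot 1 → sign +
step 1: row/col 1 already zero → sign 0
signature = (1, 0, 1)

Answer: (1, 0, 1)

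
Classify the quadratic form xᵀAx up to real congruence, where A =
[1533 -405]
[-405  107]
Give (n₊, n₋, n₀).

Answer: (2, 0, 0)

Derivation:
step 0: pivot 1533 → sign +
step 1: pivot 2/511 → sign +
signature = (2, 0, 0)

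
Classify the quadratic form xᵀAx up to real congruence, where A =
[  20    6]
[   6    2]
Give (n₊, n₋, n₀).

Answer: (2, 0, 0)

Derivation:
step 0: pivot 20 → sign +
step 1: pivot 1/5 → sign +
signature = (2, 0, 0)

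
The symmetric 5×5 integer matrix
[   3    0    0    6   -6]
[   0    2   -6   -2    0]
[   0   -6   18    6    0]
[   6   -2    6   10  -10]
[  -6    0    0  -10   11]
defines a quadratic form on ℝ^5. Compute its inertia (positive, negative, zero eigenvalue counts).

Answer: (2, 1, 2)

Derivation:
step 0: pivot 3 → sign +
step 1: pivot 2 → sign +
step 2: pivot -4 → sign −
step 3: row/col 3 already zero → sign 0
step 4: row/col 4 already zero → sign 0
signature = (2, 1, 2)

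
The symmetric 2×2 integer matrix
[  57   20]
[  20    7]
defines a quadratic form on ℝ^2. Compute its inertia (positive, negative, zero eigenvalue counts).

step 0: pivot 57 → sign +
step 1: pivot -1/57 → sign −
signature = (1, 1, 0)

Answer: (1, 1, 0)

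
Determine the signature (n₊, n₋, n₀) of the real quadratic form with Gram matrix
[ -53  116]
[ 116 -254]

Answer: (0, 2, 0)

Derivation:
step 0: pivot -53 → sign −
step 1: pivot -6/53 → sign −
signature = (0, 2, 0)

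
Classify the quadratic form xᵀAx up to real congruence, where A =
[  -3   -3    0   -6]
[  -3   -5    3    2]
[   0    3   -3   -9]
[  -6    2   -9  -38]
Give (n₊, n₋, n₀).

Answer: (1, 2, 1)

Derivation:
step 0: pivot -3 → sign −
step 1: pivot -2 → sign −
step 2: pivot 3/2 → sign +
step 3: row/col 3 already zero → sign 0
signature = (1, 2, 1)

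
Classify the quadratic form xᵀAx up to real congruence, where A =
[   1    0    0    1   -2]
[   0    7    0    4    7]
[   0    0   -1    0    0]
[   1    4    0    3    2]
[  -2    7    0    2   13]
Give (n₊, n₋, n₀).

step 0: pivot 1 → sign +
step 1: pivot 7 → sign +
step 2: pivot -1 → sign −
step 3: pivot -2/7 → sign −
step 4: pivot 2 → sign +
signature = (3, 2, 0)

Answer: (3, 2, 0)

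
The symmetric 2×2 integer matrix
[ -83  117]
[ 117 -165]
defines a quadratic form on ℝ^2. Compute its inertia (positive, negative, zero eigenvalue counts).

Answer: (0, 2, 0)

Derivation:
step 0: pivot -83 → sign −
step 1: pivot -6/83 → sign −
signature = (0, 2, 0)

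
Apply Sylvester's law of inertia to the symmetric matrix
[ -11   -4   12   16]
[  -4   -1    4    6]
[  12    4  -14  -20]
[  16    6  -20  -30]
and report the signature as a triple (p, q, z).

Answer: (1, 3, 0)

Derivation:
step 0: pivot -11 → sign −
step 1: pivot 5/11 → sign +
step 2: pivot -6/5 → sign −
step 3: pivot -2 → sign −
signature = (1, 3, 0)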